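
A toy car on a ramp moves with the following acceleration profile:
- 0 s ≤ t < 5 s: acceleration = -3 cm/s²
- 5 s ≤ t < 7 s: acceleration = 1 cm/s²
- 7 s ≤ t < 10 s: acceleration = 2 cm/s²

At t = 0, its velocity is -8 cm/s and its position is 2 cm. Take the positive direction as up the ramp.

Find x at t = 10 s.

On each constant-a segment, Δv = aΔt and Δx = v₀Δt + ½aΔt²; chain segment to segment.
0–5 s: v starts -8 cm/s; Δx = -8·5 + ½·-3·5² = -77.5 cm; v ends -23 cm/s.
5–7 s: v starts -23 cm/s; Δx = -23·2 + ½·1·2² = -44 cm; v ends -21 cm/s.
7–10 s: v starts -21 cm/s; Δx = -21·3 + ½·2·3² = -54 cm; v ends -15 cm/s.
x(10) = 2 + Σ Δx = -173.5 cm.

-173.5 cm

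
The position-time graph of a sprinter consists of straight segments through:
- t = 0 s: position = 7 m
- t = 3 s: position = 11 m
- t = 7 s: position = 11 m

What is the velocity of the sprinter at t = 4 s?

0 m/s

Velocity is the slope of the x-t graph on 3–7 s: (11 − 11)/(7 − 3) = 0 m/s.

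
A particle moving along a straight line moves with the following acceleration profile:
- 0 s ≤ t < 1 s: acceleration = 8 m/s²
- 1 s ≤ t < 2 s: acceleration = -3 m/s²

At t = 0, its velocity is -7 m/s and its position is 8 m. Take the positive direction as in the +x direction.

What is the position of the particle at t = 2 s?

4.5 m

On each constant-a segment, Δv = aΔt and Δx = v₀Δt + ½aΔt²; chain segment to segment.
0–1 s: v starts -7 m/s; Δx = -7·1 + ½·8·1² = -3 m; v ends 1 m/s.
1–2 s: v starts 1 m/s; Δx = 1·1 + ½·-3·1² = -0.5 m; v ends -2 m/s.
x(2) = 8 + Σ Δx = 4.5 m.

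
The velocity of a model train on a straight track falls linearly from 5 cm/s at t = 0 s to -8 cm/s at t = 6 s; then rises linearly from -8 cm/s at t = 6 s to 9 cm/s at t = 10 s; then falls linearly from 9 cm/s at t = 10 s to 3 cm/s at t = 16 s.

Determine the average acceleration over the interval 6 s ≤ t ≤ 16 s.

1.1 cm/s²

Average acceleration = Δv/Δt = (3 − -8)/(16 − 6) = 1.1 cm/s².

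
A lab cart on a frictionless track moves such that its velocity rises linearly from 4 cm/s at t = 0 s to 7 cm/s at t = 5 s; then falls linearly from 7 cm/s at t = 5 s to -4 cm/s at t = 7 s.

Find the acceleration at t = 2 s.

Acceleration is the slope of the v-t graph on 0–5 s: (7 − 4)/(5 − 0) = 0.6 cm/s².

0.6 cm/s²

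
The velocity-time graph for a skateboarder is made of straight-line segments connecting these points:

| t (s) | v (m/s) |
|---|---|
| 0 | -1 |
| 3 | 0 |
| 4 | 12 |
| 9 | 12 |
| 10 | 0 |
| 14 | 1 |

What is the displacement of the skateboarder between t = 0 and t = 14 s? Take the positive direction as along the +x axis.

72.5 m

Displacement is the signed area under the v-t curve.
0–3 s: ½(-1 + 0)(3) = -1.5 m
3–4 s: ½(0 + 12)(1) = 6 m
4–9 s: 12 × 5 = 60 m
9–10 s: ½(12 + 0)(1) = 6 m
10–14 s: ½(0 + 1)(4) = 2 m
Net displacement = 72.5 m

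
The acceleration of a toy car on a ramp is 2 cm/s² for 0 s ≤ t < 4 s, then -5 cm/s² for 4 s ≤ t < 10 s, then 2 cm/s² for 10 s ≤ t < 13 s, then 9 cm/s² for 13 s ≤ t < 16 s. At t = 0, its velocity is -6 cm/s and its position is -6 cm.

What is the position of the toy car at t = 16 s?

-192.5 cm

On each constant-a segment, Δv = aΔt and Δx = v₀Δt + ½aΔt²; chain segment to segment.
0–4 s: v starts -6 cm/s; Δx = -6·4 + ½·2·4² = -8 cm; v ends 2 cm/s.
4–10 s: v starts 2 cm/s; Δx = 2·6 + ½·-5·6² = -78 cm; v ends -28 cm/s.
10–13 s: v starts -28 cm/s; Δx = -28·3 + ½·2·3² = -75 cm; v ends -22 cm/s.
13–16 s: v starts -22 cm/s; Δx = -22·3 + ½·9·3² = -25.5 cm; v ends 5 cm/s.
x(16) = -6 + Σ Δx = -192.5 cm.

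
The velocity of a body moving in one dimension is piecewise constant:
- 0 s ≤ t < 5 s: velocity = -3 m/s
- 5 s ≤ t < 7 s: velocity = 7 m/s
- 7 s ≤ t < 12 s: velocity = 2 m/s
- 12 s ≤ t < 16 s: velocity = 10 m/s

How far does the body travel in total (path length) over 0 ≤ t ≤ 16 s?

Total distance travelled is ∫|v| dt — sum the magnitudes of each area piece.
0–5 s: |-3| × 5 = 15 m
5–7 s: |7| × 2 = 14 m
7–12 s: |2| × 5 = 10 m
12–16 s: |10| × 4 = 40 m
Total distance = 79 m

79 m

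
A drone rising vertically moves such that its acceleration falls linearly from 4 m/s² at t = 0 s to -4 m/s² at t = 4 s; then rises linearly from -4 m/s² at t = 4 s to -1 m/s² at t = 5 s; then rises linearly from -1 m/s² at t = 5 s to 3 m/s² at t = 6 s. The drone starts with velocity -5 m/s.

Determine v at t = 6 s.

Δv equals the area under the a-t graph; then v = v₀ + Δv.
0–4 s: ½(4 + -4)(4) = 0 m/s
4–5 s: ½(-4 + -1)(1) = -2.5 m/s
5–6 s: ½(-1 + 3)(1) = 1 m/s
Δv = -1.5 m/s, so v(6) = -5 + (-1.5) = -6.5 m/s.

-6.5 m/s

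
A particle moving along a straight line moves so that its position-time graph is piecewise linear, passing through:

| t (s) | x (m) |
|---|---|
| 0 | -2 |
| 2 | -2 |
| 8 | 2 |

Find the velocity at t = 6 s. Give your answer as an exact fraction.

Velocity is the slope of the x-t graph on 2–8 s: (2 − -2)/(8 − 2) = 2/3 m/s.

2/3 m/s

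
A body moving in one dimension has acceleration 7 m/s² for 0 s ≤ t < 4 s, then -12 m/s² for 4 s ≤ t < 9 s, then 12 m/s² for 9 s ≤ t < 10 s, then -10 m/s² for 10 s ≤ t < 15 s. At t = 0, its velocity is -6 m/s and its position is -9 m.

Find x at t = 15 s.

On each constant-a segment, Δv = aΔt and Δx = v₀Δt + ½aΔt²; chain segment to segment.
0–4 s: v starts -6 m/s; Δx = -6·4 + ½·7·4² = 32 m; v ends 22 m/s.
4–9 s: v starts 22 m/s; Δx = 22·5 + ½·-12·5² = -40 m; v ends -38 m/s.
9–10 s: v starts -38 m/s; Δx = -38·1 + ½·12·1² = -32 m; v ends -26 m/s.
10–15 s: v starts -26 m/s; Δx = -26·5 + ½·-10·5² = -255 m; v ends -76 m/s.
x(15) = -9 + Σ Δx = -304 m.

-304 m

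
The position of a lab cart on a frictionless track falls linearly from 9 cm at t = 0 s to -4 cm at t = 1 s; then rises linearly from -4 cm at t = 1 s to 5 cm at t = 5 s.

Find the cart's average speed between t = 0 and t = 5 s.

4.4 cm/s

Average speed = (total path length)/(elapsed time); on a piecewise-linear x-t graph the path length is Σ|Δx|.
0–1 s: |Δx| = |-4 − 9| = 13 cm
1–5 s: |Δx| = |5 − -4| = 9 cm
Total path = 22 cm; average speed = 22/5 = 4.4 cm/s.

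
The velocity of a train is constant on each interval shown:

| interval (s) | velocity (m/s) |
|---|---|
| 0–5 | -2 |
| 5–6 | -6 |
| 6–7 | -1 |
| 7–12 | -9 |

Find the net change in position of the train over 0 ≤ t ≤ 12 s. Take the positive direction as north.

-62 m

Displacement is the signed area under the v-t curve.
0–5 s: -2 × 5 = -10 m
5–6 s: -6 × 1 = -6 m
6–7 s: -1 × 1 = -1 m
7–12 s: -9 × 5 = -45 m
Net displacement = -62 m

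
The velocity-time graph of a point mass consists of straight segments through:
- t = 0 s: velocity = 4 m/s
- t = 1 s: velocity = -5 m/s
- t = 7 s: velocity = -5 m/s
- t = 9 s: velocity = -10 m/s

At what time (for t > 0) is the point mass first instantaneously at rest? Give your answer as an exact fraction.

v changes sign on 0–1 s (from 4 to -5); the graph is linear there, so v = 0 at t = 0 + (-4)·(1 − 0)/(-5 − 4) = 4/9 s.

t = 4/9 s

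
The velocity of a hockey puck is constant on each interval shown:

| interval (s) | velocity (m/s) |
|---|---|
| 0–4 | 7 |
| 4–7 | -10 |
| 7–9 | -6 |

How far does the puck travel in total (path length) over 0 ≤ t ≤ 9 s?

Total distance travelled is ∫|v| dt — sum the magnitudes of each area piece.
0–4 s: |7| × 4 = 28 m
4–7 s: |-10| × 3 = 30 m
7–9 s: |-6| × 2 = 12 m
Total distance = 70 m

70 m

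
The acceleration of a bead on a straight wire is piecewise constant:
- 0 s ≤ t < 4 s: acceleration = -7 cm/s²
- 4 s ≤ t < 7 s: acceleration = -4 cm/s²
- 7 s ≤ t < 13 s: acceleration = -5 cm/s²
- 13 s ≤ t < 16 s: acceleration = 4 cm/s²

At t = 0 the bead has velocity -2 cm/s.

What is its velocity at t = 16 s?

Δv equals the area under the a-t graph; then v = v₀ + Δv.
0–4 s: -7 × 4 = -28 cm/s
4–7 s: -4 × 3 = -12 cm/s
7–13 s: -5 × 6 = -30 cm/s
13–16 s: 4 × 3 = 12 cm/s
Δv = -58 cm/s, so v(16) = -2 + (-58) = -60 cm/s.

-60 cm/s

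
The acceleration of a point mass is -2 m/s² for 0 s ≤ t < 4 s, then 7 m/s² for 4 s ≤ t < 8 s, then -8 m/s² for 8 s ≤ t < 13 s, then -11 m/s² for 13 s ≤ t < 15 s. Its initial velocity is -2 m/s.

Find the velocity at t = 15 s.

Δv equals the area under the a-t graph; then v = v₀ + Δv.
0–4 s: -2 × 4 = -8 m/s
4–8 s: 7 × 4 = 28 m/s
8–13 s: -8 × 5 = -40 m/s
13–15 s: -11 × 2 = -22 m/s
Δv = -42 m/s, so v(15) = -2 + (-42) = -44 m/s.

-44 m/s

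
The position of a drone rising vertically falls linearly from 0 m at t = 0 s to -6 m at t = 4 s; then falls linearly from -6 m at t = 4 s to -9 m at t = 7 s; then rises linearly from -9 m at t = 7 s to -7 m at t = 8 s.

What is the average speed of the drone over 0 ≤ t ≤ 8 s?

Average speed = (total path length)/(elapsed time); on a piecewise-linear x-t graph the path length is Σ|Δx|.
0–4 s: |Δx| = |-6 − 0| = 6 m
4–7 s: |Δx| = |-9 − -6| = 3 m
7–8 s: |Δx| = |-7 − -9| = 2 m
Total path = 11 m; average speed = 11/8 = 1.375 m/s.

1.375 m/s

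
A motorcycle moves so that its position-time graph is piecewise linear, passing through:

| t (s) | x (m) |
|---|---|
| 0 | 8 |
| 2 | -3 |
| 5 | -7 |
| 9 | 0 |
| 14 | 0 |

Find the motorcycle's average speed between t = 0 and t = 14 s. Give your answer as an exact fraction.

11/7 m/s

Average speed = (total path length)/(elapsed time); on a piecewise-linear x-t graph the path length is Σ|Δx|.
0–2 s: |Δx| = |-3 − 8| = 11 m
2–5 s: |Δx| = |-7 − -3| = 4 m
5–9 s: |Δx| = |0 − -7| = 7 m
9–14 s: |Δx| = |0 − 0| = 0 m
Total path = 22 m; average speed = 22/14 = 11/7 m/s.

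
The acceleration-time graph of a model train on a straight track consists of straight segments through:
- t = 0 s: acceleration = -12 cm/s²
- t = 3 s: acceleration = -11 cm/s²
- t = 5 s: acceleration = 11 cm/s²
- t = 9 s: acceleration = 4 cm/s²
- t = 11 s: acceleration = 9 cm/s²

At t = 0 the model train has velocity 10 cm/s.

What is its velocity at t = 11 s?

18.5 cm/s

Δv equals the area under the a-t graph; then v = v₀ + Δv.
0–3 s: ½(-12 + -11)(3) = -34.5 cm/s
3–5 s: ½(-11 + 11)(2) = 0 cm/s
5–9 s: ½(11 + 4)(4) = 30 cm/s
9–11 s: ½(4 + 9)(2) = 13 cm/s
Δv = 8.5 cm/s, so v(11) = 10 + (8.5) = 18.5 cm/s.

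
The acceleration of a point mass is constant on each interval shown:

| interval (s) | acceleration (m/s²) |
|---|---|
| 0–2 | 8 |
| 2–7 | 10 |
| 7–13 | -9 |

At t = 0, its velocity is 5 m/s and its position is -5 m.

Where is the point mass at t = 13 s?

On each constant-a segment, Δv = aΔt and Δx = v₀Δt + ½aΔt²; chain segment to segment.
0–2 s: v starts 5 m/s; Δx = 5·2 + ½·8·2² = 26 m; v ends 21 m/s.
2–7 s: v starts 21 m/s; Δx = 21·5 + ½·10·5² = 230 m; v ends 71 m/s.
7–13 s: v starts 71 m/s; Δx = 71·6 + ½·-9·6² = 264 m; v ends 17 m/s.
x(13) = -5 + Σ Δx = 515 m.

515 m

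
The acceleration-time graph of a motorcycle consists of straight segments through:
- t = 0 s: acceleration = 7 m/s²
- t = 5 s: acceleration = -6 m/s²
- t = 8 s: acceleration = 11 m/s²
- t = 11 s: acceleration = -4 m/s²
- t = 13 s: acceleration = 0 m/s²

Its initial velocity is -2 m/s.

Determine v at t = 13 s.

Δv equals the area under the a-t graph; then v = v₀ + Δv.
0–5 s: ½(7 + -6)(5) = 2.5 m/s
5–8 s: ½(-6 + 11)(3) = 7.5 m/s
8–11 s: ½(11 + -4)(3) = 10.5 m/s
11–13 s: ½(-4 + 0)(2) = -4 m/s
Δv = 16.5 m/s, so v(13) = -2 + (16.5) = 14.5 m/s.

14.5 m/s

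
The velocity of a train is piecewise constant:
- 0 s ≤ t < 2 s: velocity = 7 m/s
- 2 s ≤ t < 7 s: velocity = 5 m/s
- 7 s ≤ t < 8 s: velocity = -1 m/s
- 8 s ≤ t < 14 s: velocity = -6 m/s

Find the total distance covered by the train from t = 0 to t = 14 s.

Total distance travelled is ∫|v| dt — sum the magnitudes of each area piece.
0–2 s: |7| × 2 = 14 m
2–7 s: |5| × 5 = 25 m
7–8 s: |-1| × 1 = 1 m
8–14 s: |-6| × 6 = 36 m
Total distance = 76 m

76 m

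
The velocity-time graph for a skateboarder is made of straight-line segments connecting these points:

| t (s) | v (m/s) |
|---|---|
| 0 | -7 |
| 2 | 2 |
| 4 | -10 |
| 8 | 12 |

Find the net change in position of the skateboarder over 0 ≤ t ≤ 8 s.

Net displacement equals the area under the velocity-time graph (areas below the axis count negative).
0–2 s: ½(-7 + 2)(2) = -5 m
2–4 s: ½(2 + -10)(2) = -8 m
4–8 s: ½(-10 + 12)(4) = 4 m
Net displacement = -9 m

-9 m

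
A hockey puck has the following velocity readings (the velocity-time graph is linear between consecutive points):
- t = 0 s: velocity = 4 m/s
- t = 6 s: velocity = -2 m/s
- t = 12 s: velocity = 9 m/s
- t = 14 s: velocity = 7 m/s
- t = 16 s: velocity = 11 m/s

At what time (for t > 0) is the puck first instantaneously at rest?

v changes sign on 0–6 s (from 4 to -2); the graph is linear there, so v = 0 at t = 0 + (-4)·(6 − 0)/(-2 − 4) = 4 s.

t = 4 s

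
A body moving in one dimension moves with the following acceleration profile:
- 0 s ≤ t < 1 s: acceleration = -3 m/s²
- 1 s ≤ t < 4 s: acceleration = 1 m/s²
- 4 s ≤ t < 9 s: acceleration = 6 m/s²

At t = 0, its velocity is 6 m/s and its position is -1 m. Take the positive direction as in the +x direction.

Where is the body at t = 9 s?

On each constant-a segment, Δv = aΔt and Δx = v₀Δt + ½aΔt²; chain segment to segment.
0–1 s: v starts 6 m/s; Δx = 6·1 + ½·-3·1² = 4.5 m; v ends 3 m/s.
1–4 s: v starts 3 m/s; Δx = 3·3 + ½·1·3² = 13.5 m; v ends 6 m/s.
4–9 s: v starts 6 m/s; Δx = 6·5 + ½·6·5² = 105 m; v ends 36 m/s.
x(9) = -1 + Σ Δx = 122 m.

122 m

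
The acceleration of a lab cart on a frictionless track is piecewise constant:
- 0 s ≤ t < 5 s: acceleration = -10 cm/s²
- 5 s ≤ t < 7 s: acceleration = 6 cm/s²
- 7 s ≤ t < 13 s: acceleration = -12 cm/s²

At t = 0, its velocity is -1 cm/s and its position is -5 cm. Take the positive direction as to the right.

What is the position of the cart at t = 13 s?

-675 cm

On each constant-a segment, Δv = aΔt and Δx = v₀Δt + ½aΔt²; chain segment to segment.
0–5 s: v starts -1 cm/s; Δx = -1·5 + ½·-10·5² = -130 cm; v ends -51 cm/s.
5–7 s: v starts -51 cm/s; Δx = -51·2 + ½·6·2² = -90 cm; v ends -39 cm/s.
7–13 s: v starts -39 cm/s; Δx = -39·6 + ½·-12·6² = -450 cm; v ends -111 cm/s.
x(13) = -5 + Σ Δx = -675 cm.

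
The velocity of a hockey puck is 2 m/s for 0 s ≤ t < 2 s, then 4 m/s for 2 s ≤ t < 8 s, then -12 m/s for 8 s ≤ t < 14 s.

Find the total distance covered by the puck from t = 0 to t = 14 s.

100 m

Distance (not displacement) is the total path length: add the absolute areas under v-t.
0–2 s: |2| × 2 = 4 m
2–8 s: |4| × 6 = 24 m
8–14 s: |-12| × 6 = 72 m
Total distance = 100 m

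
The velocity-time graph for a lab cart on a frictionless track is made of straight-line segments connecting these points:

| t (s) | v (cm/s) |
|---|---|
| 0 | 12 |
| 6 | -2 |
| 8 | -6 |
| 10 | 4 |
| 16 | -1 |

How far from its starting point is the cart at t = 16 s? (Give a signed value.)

29 cm

Displacement is the signed area under the v-t curve.
0–6 s: ½(12 + -2)(6) = 30 cm
6–8 s: ½(-2 + -6)(2) = -8 cm
8–10 s: ½(-6 + 4)(2) = -2 cm
10–16 s: ½(4 + -1)(6) = 9 cm
Net displacement = 29 cm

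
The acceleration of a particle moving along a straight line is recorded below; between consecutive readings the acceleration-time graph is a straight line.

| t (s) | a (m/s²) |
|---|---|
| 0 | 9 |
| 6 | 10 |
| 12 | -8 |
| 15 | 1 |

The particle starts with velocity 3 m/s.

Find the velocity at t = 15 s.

55.5 m/s

Δv equals the area under the a-t graph; then v = v₀ + Δv.
0–6 s: ½(9 + 10)(6) = 57 m/s
6–12 s: ½(10 + -8)(6) = 6 m/s
12–15 s: ½(-8 + 1)(3) = -10.5 m/s
Δv = 52.5 m/s, so v(15) = 3 + (52.5) = 55.5 m/s.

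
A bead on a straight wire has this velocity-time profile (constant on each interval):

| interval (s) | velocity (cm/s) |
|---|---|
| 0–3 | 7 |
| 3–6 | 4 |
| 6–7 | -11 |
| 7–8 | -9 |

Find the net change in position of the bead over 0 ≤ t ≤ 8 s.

Displacement is the signed area under the v-t curve.
0–3 s: 7 × 3 = 21 cm
3–6 s: 4 × 3 = 12 cm
6–7 s: -11 × 1 = -11 cm
7–8 s: -9 × 1 = -9 cm
Net displacement = 13 cm

13 cm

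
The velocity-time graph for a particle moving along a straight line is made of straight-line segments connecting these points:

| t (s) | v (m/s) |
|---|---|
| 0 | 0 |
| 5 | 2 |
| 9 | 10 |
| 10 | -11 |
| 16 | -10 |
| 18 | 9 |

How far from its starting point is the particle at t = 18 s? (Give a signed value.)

Displacement is the signed area under the v-t curve.
0–5 s: ½(0 + 2)(5) = 5 m
5–9 s: ½(2 + 10)(4) = 24 m
9–10 s: ½(10 + -11)(1) = -0.5 m
10–16 s: ½(-11 + -10)(6) = -63 m
16–18 s: ½(-10 + 9)(2) = -1 m
Net displacement = -35.5 m

-35.5 m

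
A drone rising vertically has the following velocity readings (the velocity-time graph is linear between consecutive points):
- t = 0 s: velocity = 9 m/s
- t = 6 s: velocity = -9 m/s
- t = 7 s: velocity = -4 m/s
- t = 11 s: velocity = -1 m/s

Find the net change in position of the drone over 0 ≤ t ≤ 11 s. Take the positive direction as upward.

-16.5 m

Net displacement equals the area under the velocity-time graph (areas below the axis count negative).
0–6 s: ½(9 + -9)(6) = 0 m
6–7 s: ½(-9 + -4)(1) = -6.5 m
7–11 s: ½(-4 + -1)(4) = -10 m
Net displacement = -16.5 m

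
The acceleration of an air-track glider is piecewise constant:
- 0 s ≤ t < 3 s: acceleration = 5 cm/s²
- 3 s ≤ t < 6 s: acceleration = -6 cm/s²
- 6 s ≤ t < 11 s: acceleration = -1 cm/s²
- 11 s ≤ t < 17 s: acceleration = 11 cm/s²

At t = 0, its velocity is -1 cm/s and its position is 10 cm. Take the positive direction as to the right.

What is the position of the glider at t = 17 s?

156 cm

On each constant-a segment, Δv = aΔt and Δx = v₀Δt + ½aΔt²; chain segment to segment.
0–3 s: v starts -1 cm/s; Δx = -1·3 + ½·5·3² = 19.5 cm; v ends 14 cm/s.
3–6 s: v starts 14 cm/s; Δx = 14·3 + ½·-6·3² = 15 cm; v ends -4 cm/s.
6–11 s: v starts -4 cm/s; Δx = -4·5 + ½·-1·5² = -32.5 cm; v ends -9 cm/s.
11–17 s: v starts -9 cm/s; Δx = -9·6 + ½·11·6² = 144 cm; v ends 57 cm/s.
x(17) = 10 + Σ Δx = 156 cm.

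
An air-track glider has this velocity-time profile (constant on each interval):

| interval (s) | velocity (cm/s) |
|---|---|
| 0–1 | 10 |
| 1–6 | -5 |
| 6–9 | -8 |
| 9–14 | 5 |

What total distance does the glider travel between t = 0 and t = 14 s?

84 cm

Distance (not displacement) is the total path length: add the absolute areas under v-t.
0–1 s: |10| × 1 = 10 cm
1–6 s: |-5| × 5 = 25 cm
6–9 s: |-8| × 3 = 24 cm
9–14 s: |5| × 5 = 25 cm
Total distance = 84 cm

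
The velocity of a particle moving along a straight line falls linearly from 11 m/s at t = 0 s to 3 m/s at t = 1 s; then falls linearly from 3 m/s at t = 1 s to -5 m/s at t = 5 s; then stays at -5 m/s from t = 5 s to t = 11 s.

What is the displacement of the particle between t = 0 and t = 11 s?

-27 m

Net displacement equals the area under the velocity-time graph (areas below the axis count negative).
0–1 s: ½(11 + 3)(1) = 7 m
1–5 s: ½(3 + -5)(4) = -4 m
5–11 s: -5 × 6 = -30 m
Net displacement = -27 m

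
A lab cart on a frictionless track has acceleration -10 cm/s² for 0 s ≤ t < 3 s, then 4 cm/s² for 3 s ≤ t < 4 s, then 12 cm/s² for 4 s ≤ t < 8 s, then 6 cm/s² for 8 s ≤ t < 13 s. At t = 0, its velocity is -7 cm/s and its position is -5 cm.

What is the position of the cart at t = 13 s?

On each constant-a segment, Δv = aΔt and Δx = v₀Δt + ½aΔt²; chain segment to segment.
0–3 s: v starts -7 cm/s; Δx = -7·3 + ½·-10·3² = -66 cm; v ends -37 cm/s.
3–4 s: v starts -37 cm/s; Δx = -37·1 + ½·4·1² = -35 cm; v ends -33 cm/s.
4–8 s: v starts -33 cm/s; Δx = -33·4 + ½·12·4² = -36 cm; v ends 15 cm/s.
8–13 s: v starts 15 cm/s; Δx = 15·5 + ½·6·5² = 150 cm; v ends 45 cm/s.
x(13) = -5 + Σ Δx = 8 cm.

8 cm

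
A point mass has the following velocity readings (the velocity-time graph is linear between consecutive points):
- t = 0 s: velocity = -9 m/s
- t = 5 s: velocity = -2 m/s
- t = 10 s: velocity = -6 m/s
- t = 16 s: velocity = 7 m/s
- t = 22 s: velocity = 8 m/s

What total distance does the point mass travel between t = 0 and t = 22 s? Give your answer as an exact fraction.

Distance (not displacement) is the total path length: add the absolute areas under v-t.
0–5 s: |½(-9 + -2)(5)| = 27.5 m
5–10 s: |½(-2 + -6)(5)| = 20 m
10–16 s: v = 0 at t = 166/13 s; triangle areas 108/13 + 147/13 = 255/13 m
16–22 s: |½(7 + 8)(6)| = 45 m
Total distance = 2915/26 m

2915/26 m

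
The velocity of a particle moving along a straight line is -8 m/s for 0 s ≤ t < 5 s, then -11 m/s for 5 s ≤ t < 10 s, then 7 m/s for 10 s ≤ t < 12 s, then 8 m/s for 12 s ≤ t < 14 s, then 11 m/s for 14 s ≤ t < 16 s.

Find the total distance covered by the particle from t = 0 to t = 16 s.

147 m

Total distance travelled is ∫|v| dt — sum the magnitudes of each area piece.
0–5 s: |-8| × 5 = 40 m
5–10 s: |-11| × 5 = 55 m
10–12 s: |7| × 2 = 14 m
12–14 s: |8| × 2 = 16 m
14–16 s: |11| × 2 = 22 m
Total distance = 147 m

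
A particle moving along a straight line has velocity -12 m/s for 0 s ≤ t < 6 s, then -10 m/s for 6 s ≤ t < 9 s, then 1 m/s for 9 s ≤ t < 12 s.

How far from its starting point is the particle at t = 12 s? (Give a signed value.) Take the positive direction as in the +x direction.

-99 m

Displacement is the signed area under the v-t curve.
0–6 s: -12 × 6 = -72 m
6–9 s: -10 × 3 = -30 m
9–12 s: 1 × 3 = 3 m
Net displacement = -99 m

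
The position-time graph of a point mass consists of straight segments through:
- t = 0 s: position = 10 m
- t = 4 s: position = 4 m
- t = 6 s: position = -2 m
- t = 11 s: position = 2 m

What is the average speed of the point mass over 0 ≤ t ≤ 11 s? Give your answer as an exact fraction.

Average speed = (total path length)/(elapsed time); on a piecewise-linear x-t graph the path length is Σ|Δx|.
0–4 s: |Δx| = |4 − 10| = 6 m
4–6 s: |Δx| = |-2 − 4| = 6 m
6–11 s: |Δx| = |2 − -2| = 4 m
Total path = 16 m; average speed = 16/11 = 16/11 m/s.

16/11 m/s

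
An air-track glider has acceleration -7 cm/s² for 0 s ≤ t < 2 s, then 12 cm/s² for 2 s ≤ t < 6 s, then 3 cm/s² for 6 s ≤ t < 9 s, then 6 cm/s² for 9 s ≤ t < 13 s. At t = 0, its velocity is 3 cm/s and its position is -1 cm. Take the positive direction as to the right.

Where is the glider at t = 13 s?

On each constant-a segment, Δv = aΔt and Δx = v₀Δt + ½aΔt²; chain segment to segment.
0–2 s: v starts 3 cm/s; Δx = 3·2 + ½·-7·2² = -8 cm; v ends -11 cm/s.
2–6 s: v starts -11 cm/s; Δx = -11·4 + ½·12·4² = 52 cm; v ends 37 cm/s.
6–9 s: v starts 37 cm/s; Δx = 37·3 + ½·3·3² = 124.5 cm; v ends 46 cm/s.
9–13 s: v starts 46 cm/s; Δx = 46·4 + ½·6·4² = 232 cm; v ends 70 cm/s.
x(13) = -1 + Σ Δx = 399.5 cm.

399.5 cm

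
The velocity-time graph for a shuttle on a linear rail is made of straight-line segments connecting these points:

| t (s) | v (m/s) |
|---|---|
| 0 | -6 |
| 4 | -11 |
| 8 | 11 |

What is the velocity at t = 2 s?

On 0–4 s the graph is linear from -6 to -11 m/s: v(2) = -6 + (-11 − -6)·(2 − 0)/(4 − 0) = -8.5 m/s.

-8.5 m/s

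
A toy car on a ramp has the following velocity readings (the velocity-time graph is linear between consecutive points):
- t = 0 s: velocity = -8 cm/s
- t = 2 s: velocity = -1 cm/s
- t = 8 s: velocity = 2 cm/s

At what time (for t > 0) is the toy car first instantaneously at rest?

v changes sign on 2–8 s (from -1 to 2); the graph is linear there, so v = 0 at t = 2 + (1)·(8 − 2)/(2 − -1) = 4 s.

t = 4 s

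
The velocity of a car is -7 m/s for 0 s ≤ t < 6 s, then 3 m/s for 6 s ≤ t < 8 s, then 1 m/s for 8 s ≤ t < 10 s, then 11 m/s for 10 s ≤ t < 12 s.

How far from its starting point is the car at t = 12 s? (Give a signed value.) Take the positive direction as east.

-12 m

Displacement is the signed area under the v-t curve.
0–6 s: -7 × 6 = -42 m
6–8 s: 3 × 2 = 6 m
8–10 s: 1 × 2 = 2 m
10–12 s: 11 × 2 = 22 m
Net displacement = -12 m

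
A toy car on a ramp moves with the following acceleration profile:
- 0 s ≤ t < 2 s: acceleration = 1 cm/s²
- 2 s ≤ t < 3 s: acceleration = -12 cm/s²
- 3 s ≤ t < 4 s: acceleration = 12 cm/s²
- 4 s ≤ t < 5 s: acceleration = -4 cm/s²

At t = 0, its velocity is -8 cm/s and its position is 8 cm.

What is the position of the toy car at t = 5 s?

-38 cm

On each constant-a segment, Δv = aΔt and Δx = v₀Δt + ½aΔt²; chain segment to segment.
0–2 s: v starts -8 cm/s; Δx = -8·2 + ½·1·2² = -14 cm; v ends -6 cm/s.
2–3 s: v starts -6 cm/s; Δx = -6·1 + ½·-12·1² = -12 cm; v ends -18 cm/s.
3–4 s: v starts -18 cm/s; Δx = -18·1 + ½·12·1² = -12 cm; v ends -6 cm/s.
4–5 s: v starts -6 cm/s; Δx = -6·1 + ½·-4·1² = -8 cm; v ends -10 cm/s.
x(5) = 8 + Σ Δx = -38 cm.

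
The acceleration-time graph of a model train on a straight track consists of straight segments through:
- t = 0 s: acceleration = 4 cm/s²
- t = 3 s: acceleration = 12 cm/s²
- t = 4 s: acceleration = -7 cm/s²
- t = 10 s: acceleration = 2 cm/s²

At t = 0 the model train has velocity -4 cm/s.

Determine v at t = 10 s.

Δv equals the area under the a-t graph; then v = v₀ + Δv.
0–3 s: ½(4 + 12)(3) = 24 cm/s
3–4 s: ½(12 + -7)(1) = 2.5 cm/s
4–10 s: ½(-7 + 2)(6) = -15 cm/s
Δv = 11.5 cm/s, so v(10) = -4 + (11.5) = 7.5 cm/s.

7.5 cm/s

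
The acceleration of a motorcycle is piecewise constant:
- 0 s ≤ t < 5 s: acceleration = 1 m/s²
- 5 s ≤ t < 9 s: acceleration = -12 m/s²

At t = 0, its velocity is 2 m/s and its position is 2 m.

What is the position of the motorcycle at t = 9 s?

On each constant-a segment, Δv = aΔt and Δx = v₀Δt + ½aΔt²; chain segment to segment.
0–5 s: v starts 2 m/s; Δx = 2·5 + ½·1·5² = 22.5 m; v ends 7 m/s.
5–9 s: v starts 7 m/s; Δx = 7·4 + ½·-12·4² = -68 m; v ends -41 m/s.
x(9) = 2 + Σ Δx = -43.5 m.

-43.5 m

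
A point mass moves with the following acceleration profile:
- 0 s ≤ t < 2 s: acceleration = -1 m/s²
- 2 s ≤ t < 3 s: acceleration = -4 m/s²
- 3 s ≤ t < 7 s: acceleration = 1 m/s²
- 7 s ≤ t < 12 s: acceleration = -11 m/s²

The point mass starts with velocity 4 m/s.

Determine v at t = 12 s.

-53 m/s

Δv equals the area under the a-t graph; then v = v₀ + Δv.
0–2 s: -1 × 2 = -2 m/s
2–3 s: -4 × 1 = -4 m/s
3–7 s: 1 × 4 = 4 m/s
7–12 s: -11 × 5 = -55 m/s
Δv = -57 m/s, so v(12) = 4 + (-57) = -53 m/s.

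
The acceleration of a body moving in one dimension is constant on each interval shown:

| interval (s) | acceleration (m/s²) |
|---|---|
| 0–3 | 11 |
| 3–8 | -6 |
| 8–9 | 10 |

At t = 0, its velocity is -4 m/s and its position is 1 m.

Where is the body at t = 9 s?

On each constant-a segment, Δv = aΔt and Δx = v₀Δt + ½aΔt²; chain segment to segment.
0–3 s: v starts -4 m/s; Δx = -4·3 + ½·11·3² = 37.5 m; v ends 29 m/s.
3–8 s: v starts 29 m/s; Δx = 29·5 + ½·-6·5² = 70 m; v ends -1 m/s.
8–9 s: v starts -1 m/s; Δx = -1·1 + ½·10·1² = 4 m; v ends 9 m/s.
x(9) = 1 + Σ Δx = 112.5 m.

112.5 m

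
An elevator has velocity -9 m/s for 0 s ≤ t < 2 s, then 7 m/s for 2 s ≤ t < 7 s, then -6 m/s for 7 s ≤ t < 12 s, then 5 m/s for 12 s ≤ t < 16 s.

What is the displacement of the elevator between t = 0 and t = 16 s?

7 m

Net displacement equals the area under the velocity-time graph (areas below the axis count negative).
0–2 s: -9 × 2 = -18 m
2–7 s: 7 × 5 = 35 m
7–12 s: -6 × 5 = -30 m
12–16 s: 5 × 4 = 20 m
Net displacement = 7 m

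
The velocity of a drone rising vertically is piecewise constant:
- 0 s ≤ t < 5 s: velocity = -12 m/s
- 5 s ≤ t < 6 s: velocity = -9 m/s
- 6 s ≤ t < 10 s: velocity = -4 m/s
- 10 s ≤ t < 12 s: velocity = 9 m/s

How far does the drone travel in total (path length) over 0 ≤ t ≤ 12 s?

Total distance travelled is ∫|v| dt — sum the magnitudes of each area piece.
0–5 s: |-12| × 5 = 60 m
5–6 s: |-9| × 1 = 9 m
6–10 s: |-4| × 4 = 16 m
10–12 s: |9| × 2 = 18 m
Total distance = 103 m

103 m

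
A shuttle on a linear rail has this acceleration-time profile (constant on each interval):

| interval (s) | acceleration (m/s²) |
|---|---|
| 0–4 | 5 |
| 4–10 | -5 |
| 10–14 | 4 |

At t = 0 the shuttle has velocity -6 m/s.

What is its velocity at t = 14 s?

Δv equals the area under the a-t graph; then v = v₀ + Δv.
0–4 s: 5 × 4 = 20 m/s
4–10 s: -5 × 6 = -30 m/s
10–14 s: 4 × 4 = 16 m/s
Δv = 6 m/s, so v(14) = -6 + (6) = 0 m/s.

0 m/s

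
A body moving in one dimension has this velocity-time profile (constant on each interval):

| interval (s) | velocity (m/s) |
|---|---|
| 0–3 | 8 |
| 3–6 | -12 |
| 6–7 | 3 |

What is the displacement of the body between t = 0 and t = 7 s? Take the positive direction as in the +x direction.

Displacement is the signed area under the v-t curve.
0–3 s: 8 × 3 = 24 m
3–6 s: -12 × 3 = -36 m
6–7 s: 3 × 1 = 3 m
Net displacement = -9 m

-9 m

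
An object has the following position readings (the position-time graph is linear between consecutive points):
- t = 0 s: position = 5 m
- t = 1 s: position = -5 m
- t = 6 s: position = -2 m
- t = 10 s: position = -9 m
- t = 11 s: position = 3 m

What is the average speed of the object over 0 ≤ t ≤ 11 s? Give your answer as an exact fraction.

32/11 m/s

Average speed = (total path length)/(elapsed time); on a piecewise-linear x-t graph the path length is Σ|Δx|.
0–1 s: |Δx| = |-5 − 5| = 10 m
1–6 s: |Δx| = |-2 − -5| = 3 m
6–10 s: |Δx| = |-9 − -2| = 7 m
10–11 s: |Δx| = |3 − -9| = 12 m
Total path = 32 m; average speed = 32/11 = 32/11 m/s.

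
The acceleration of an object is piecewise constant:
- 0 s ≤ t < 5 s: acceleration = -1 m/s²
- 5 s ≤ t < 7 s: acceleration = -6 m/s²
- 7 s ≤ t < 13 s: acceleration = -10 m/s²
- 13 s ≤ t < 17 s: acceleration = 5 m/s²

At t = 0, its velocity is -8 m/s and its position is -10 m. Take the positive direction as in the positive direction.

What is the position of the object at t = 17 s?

-730.5 m

On each constant-a segment, Δv = aΔt and Δx = v₀Δt + ½aΔt²; chain segment to segment.
0–5 s: v starts -8 m/s; Δx = -8·5 + ½·-1·5² = -52.5 m; v ends -13 m/s.
5–7 s: v starts -13 m/s; Δx = -13·2 + ½·-6·2² = -38 m; v ends -25 m/s.
7–13 s: v starts -25 m/s; Δx = -25·6 + ½·-10·6² = -330 m; v ends -85 m/s.
13–17 s: v starts -85 m/s; Δx = -85·4 + ½·5·4² = -300 m; v ends -65 m/s.
x(17) = -10 + Σ Δx = -730.5 m.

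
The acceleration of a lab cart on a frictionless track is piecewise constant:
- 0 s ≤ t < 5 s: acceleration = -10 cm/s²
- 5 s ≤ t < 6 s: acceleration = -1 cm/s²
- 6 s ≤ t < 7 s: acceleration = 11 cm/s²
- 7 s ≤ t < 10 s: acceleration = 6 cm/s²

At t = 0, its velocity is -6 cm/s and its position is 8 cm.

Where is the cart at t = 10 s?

-366 cm

On each constant-a segment, Δv = aΔt and Δx = v₀Δt + ½aΔt²; chain segment to segment.
0–5 s: v starts -6 cm/s; Δx = -6·5 + ½·-10·5² = -155 cm; v ends -56 cm/s.
5–6 s: v starts -56 cm/s; Δx = -56·1 + ½·-1·1² = -56.5 cm; v ends -57 cm/s.
6–7 s: v starts -57 cm/s; Δx = -57·1 + ½·11·1² = -51.5 cm; v ends -46 cm/s.
7–10 s: v starts -46 cm/s; Δx = -46·3 + ½·6·3² = -111 cm; v ends -28 cm/s.
x(10) = 8 + Σ Δx = -366 cm.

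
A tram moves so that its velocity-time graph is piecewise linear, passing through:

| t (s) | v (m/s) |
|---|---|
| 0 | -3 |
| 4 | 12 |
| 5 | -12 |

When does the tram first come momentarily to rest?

v changes sign on 0–4 s (from -3 to 12); the graph is linear there, so v = 0 at t = 0 + (3)·(4 − 0)/(12 − -3) = 0.8 s.

t = 0.8 s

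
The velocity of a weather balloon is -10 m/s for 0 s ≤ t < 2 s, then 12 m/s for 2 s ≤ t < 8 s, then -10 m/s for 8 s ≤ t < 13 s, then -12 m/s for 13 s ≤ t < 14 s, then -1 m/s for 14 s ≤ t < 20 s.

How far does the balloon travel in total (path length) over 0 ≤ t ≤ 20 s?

Total distance travelled is ∫|v| dt — sum the magnitudes of each area piece.
0–2 s: |-10| × 2 = 20 m
2–8 s: |12| × 6 = 72 m
8–13 s: |-10| × 5 = 50 m
13–14 s: |-12| × 1 = 12 m
14–20 s: |-1| × 6 = 6 m
Total distance = 160 m

160 m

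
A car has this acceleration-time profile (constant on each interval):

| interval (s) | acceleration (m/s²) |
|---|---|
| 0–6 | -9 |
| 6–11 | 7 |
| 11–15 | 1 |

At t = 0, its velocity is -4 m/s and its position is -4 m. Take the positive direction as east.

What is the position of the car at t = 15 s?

-476.5 m

On each constant-a segment, Δv = aΔt and Δx = v₀Δt + ½aΔt²; chain segment to segment.
0–6 s: v starts -4 m/s; Δx = -4·6 + ½·-9·6² = -186 m; v ends -58 m/s.
6–11 s: v starts -58 m/s; Δx = -58·5 + ½·7·5² = -202.5 m; v ends -23 m/s.
11–15 s: v starts -23 m/s; Δx = -23·4 + ½·1·4² = -84 m; v ends -19 m/s.
x(15) = -4 + Σ Δx = -476.5 m.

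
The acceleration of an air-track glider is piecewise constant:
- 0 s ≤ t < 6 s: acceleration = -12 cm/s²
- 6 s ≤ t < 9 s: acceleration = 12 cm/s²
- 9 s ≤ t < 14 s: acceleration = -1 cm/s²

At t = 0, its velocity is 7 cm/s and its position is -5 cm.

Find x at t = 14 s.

On each constant-a segment, Δv = aΔt and Δx = v₀Δt + ½aΔt²; chain segment to segment.
0–6 s: v starts 7 cm/s; Δx = 7·6 + ½·-12·6² = -174 cm; v ends -65 cm/s.
6–9 s: v starts -65 cm/s; Δx = -65·3 + ½·12·3² = -141 cm; v ends -29 cm/s.
9–14 s: v starts -29 cm/s; Δx = -29·5 + ½·-1·5² = -157.5 cm; v ends -34 cm/s.
x(14) = -5 + Σ Δx = -477.5 cm.

-477.5 cm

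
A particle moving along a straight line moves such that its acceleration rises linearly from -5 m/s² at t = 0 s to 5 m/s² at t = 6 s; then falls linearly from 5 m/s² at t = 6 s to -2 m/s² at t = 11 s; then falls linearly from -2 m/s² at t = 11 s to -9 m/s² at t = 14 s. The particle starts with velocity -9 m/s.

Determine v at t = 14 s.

-18 m/s

Δv equals the area under the a-t graph; then v = v₀ + Δv.
0–6 s: ½(-5 + 5)(6) = 0 m/s
6–11 s: ½(5 + -2)(5) = 7.5 m/s
11–14 s: ½(-2 + -9)(3) = -16.5 m/s
Δv = -9 m/s, so v(14) = -9 + (-9) = -18 m/s.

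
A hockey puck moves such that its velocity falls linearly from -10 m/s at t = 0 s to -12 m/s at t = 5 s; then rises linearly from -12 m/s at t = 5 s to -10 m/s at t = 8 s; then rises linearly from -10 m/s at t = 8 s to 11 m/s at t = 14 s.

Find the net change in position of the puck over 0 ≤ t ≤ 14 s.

-85 m

Net displacement equals the area under the velocity-time graph (areas below the axis count negative).
0–5 s: ½(-10 + -12)(5) = -55 m
5–8 s: ½(-12 + -10)(3) = -33 m
8–14 s: ½(-10 + 11)(6) = 3 m
Net displacement = -85 m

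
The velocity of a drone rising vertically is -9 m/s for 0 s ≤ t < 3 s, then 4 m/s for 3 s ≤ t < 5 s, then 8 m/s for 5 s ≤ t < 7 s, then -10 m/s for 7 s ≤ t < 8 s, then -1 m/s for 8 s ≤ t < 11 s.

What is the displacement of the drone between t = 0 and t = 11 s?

-16 m

Net displacement equals the area under the velocity-time graph (areas below the axis count negative).
0–3 s: -9 × 3 = -27 m
3–5 s: 4 × 2 = 8 m
5–7 s: 8 × 2 = 16 m
7–8 s: -10 × 1 = -10 m
8–11 s: -1 × 3 = -3 m
Net displacement = -16 m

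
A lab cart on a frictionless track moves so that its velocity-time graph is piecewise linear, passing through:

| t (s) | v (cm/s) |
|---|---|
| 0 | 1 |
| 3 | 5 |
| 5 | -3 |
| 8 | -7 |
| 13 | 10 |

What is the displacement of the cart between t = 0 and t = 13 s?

Net displacement equals the area under the velocity-time graph (areas below the axis count negative).
0–3 s: ½(1 + 5)(3) = 9 cm
3–5 s: ½(5 + -3)(2) = 2 cm
5–8 s: ½(-3 + -7)(3) = -15 cm
8–13 s: ½(-7 + 10)(5) = 7.5 cm
Net displacement = 3.5 cm

3.5 cm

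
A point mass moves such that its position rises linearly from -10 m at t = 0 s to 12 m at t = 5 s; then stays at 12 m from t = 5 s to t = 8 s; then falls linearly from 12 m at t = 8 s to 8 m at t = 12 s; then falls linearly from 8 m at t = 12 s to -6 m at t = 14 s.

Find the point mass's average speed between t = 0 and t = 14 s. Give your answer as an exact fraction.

Average speed = (total path length)/(elapsed time); on a piecewise-linear x-t graph the path length is Σ|Δx|.
0–5 s: |Δx| = |12 − -10| = 22 m
5–8 s: |Δx| = |12 − 12| = 0 m
8–12 s: |Δx| = |8 − 12| = 4 m
12–14 s: |Δx| = |-6 − 8| = 14 m
Total path = 40 m; average speed = 40/14 = 20/7 m/s.

20/7 m/s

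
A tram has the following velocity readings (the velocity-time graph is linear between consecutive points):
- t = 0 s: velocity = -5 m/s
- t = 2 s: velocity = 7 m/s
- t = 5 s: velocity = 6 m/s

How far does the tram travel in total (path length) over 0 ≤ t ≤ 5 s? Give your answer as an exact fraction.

Distance (not displacement) is the total path length: add the absolute areas under v-t.
0–2 s: v = 0 at t = 5/6 s; triangle areas 25/12 + 49/12 = 37/6 m
2–5 s: |½(7 + 6)(3)| = 19.5 m
Total distance = 77/3 m

77/3 m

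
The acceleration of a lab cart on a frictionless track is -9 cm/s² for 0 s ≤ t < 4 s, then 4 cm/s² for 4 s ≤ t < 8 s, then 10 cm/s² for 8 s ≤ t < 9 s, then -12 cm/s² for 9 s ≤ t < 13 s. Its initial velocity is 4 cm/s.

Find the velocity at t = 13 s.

Δv equals the area under the a-t graph; then v = v₀ + Δv.
0–4 s: -9 × 4 = -36 cm/s
4–8 s: 4 × 4 = 16 cm/s
8–9 s: 10 × 1 = 10 cm/s
9–13 s: -12 × 4 = -48 cm/s
Δv = -58 cm/s, so v(13) = 4 + (-58) = -54 cm/s.

-54 cm/s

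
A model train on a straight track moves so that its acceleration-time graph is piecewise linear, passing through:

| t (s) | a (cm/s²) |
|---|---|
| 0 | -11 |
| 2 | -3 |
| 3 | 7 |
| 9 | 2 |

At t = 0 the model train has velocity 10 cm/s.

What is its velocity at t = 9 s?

25 cm/s

Δv equals the area under the a-t graph; then v = v₀ + Δv.
0–2 s: ½(-11 + -3)(2) = -14 cm/s
2–3 s: ½(-3 + 7)(1) = 2 cm/s
3–9 s: ½(7 + 2)(6) = 27 cm/s
Δv = 15 cm/s, so v(9) = 10 + (15) = 25 cm/s.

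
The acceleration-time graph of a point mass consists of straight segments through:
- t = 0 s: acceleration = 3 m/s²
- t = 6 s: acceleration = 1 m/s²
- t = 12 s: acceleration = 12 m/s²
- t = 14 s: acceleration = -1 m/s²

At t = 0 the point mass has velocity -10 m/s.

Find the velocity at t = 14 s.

52 m/s

Δv equals the area under the a-t graph; then v = v₀ + Δv.
0–6 s: ½(3 + 1)(6) = 12 m/s
6–12 s: ½(1 + 12)(6) = 39 m/s
12–14 s: ½(12 + -1)(2) = 11 m/s
Δv = 62 m/s, so v(14) = -10 + (62) = 52 m/s.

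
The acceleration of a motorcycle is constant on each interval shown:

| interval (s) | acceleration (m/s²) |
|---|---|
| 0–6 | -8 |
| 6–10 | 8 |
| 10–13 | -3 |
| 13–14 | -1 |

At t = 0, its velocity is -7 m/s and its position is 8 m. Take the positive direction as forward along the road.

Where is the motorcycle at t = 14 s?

-449 m

On each constant-a segment, Δv = aΔt and Δx = v₀Δt + ½aΔt²; chain segment to segment.
0–6 s: v starts -7 m/s; Δx = -7·6 + ½·-8·6² = -186 m; v ends -55 m/s.
6–10 s: v starts -55 m/s; Δx = -55·4 + ½·8·4² = -156 m; v ends -23 m/s.
10–13 s: v starts -23 m/s; Δx = -23·3 + ½·-3·3² = -82.5 m; v ends -32 m/s.
13–14 s: v starts -32 m/s; Δx = -32·1 + ½·-1·1² = -32.5 m; v ends -33 m/s.
x(14) = 8 + Σ Δx = -449 m.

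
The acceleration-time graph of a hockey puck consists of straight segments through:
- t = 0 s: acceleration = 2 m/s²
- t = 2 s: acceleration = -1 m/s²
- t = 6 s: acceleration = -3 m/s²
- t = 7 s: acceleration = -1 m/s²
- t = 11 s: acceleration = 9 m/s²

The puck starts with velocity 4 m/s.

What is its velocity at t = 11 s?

Δv equals the area under the a-t graph; then v = v₀ + Δv.
0–2 s: ½(2 + -1)(2) = 1 m/s
2–6 s: ½(-1 + -3)(4) = -8 m/s
6–7 s: ½(-3 + -1)(1) = -2 m/s
7–11 s: ½(-1 + 9)(4) = 16 m/s
Δv = 7 m/s, so v(11) = 4 + (7) = 11 m/s.

11 m/s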